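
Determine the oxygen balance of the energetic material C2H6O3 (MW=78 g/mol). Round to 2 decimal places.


OB = -1600 * (2C + H/2 - O) / MW
Inner = 2*2 + 6/2 - 3 = 4.00
OB = -1600 * 4.00 / 78 = -82.05%


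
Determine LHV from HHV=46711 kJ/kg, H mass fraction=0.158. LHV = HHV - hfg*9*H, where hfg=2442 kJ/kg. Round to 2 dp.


LHV = HHV - hfg * 9 * H
Water correction = 2442 * 9 * 0.158 = 3472.524 kJ/kg
LHV = 46711 - 3472.524 = 43238.48 kJ/kg


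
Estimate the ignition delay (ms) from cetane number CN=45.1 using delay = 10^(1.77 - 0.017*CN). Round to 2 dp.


delay = 10^(1.77 - 0.017*CN)
Exponent = 1.77 - 0.017*45.1 = 1.0033
delay = 10^1.0033 = 10.08 ms


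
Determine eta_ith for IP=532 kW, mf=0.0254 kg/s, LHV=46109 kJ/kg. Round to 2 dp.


eta_ith = (IP / (mf * LHV)) * 100
Denominator = 0.0254 * 46109 = 1171.1686 kW
eta_ith = (532 / 1171.1686) * 100 = 45.42%


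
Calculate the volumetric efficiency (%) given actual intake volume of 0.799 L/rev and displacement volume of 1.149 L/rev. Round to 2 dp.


eta_v = (V_actual / V_disp) * 100
Ratio = 0.799 / 1.149 = 0.6954
eta_v = 0.6954 * 100 = 69.54%


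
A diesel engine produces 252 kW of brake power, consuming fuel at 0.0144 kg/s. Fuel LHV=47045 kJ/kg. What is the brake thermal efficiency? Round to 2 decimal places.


eta_BTE = (BP / (mf * LHV)) * 100
Denominator = 0.0144 * 47045 = 677.4480 kW
eta_BTE = (252 / 677.4480) * 100 = 37.20%


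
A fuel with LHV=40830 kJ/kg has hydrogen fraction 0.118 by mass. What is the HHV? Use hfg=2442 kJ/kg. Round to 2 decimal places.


HHV = LHV + hfg * 9 * H
Water addition = 2442 * 9 * 0.118 = 2593.404 kJ/kg
HHV = 40830 + 2593.404 = 43423.40 kJ/kg


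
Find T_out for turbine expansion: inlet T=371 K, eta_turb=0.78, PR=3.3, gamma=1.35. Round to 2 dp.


T_out = T_in * (1 - eta * (1 - PR^(-(gamma-1)/gamma)))
Exponent = -(1.35-1)/1.35 = -0.25925926
PR^exp = 3.3^(-0.25925926) = 0.73378775
Factor = 1 - 0.78*(1 - 0.73378775) = 0.79235445
T_out = 371 * 0.79235445 = 293.96 K


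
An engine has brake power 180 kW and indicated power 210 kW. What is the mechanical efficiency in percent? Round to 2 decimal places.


eta_mech = (BP / IP) * 100
Ratio = 180 / 210 = 0.8571
eta_mech = 0.8571 * 100 = 85.71%


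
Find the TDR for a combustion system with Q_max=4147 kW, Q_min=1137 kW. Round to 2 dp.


TDR = Q_max / Q_min
TDR = 4147 / 1137 = 3.65


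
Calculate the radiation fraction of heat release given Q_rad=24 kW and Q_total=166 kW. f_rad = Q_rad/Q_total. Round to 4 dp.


f_rad = Q_rad / Q_total
f_rad = 24 / 166 = 0.1446


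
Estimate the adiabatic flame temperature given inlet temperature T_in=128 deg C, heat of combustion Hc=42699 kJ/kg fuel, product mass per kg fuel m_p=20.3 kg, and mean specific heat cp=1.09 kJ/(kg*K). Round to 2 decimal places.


T_ad = T_in + Hc / (m_p * cp)
Denominator = 20.3 * 1.09 = 22.1270
Temperature rise = 42699 / 22.1270 = 1929.72 K
T_ad = 128 + 1929.72 = 2057.72 deg C


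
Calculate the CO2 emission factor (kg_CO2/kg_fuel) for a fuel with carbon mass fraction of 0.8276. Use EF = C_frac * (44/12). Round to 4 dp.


EF = C_frac * (M_CO2 / M_C)
EF = 0.8276 * (44/12)
EF = 0.8276 * 3.666667 = 3.0345 kg_CO2/kg_fuel


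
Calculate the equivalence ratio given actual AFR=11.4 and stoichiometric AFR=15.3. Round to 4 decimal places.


phi = AFR_stoich / AFR_actual
phi = 15.3 / 11.4 = 1.3421


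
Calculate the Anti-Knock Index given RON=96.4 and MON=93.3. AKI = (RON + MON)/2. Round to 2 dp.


AKI = (RON + MON) / 2
AKI = (96.4 + 93.3) / 2
AKI = 189.7 / 2 = 94.85


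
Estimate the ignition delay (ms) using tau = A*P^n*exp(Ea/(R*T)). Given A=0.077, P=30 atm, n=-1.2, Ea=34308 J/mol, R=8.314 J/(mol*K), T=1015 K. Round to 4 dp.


tau = A * P^n * exp(Ea/(R*T))
P^n = 30^(-1.2) = 0.01688319
Ea/(R*T) = 34308/(8.314*1015) = 4.065550
exp(Ea/(R*T)) = 58.296981
tau = 0.077 * 0.01688319 * 58.296981 = 0.0758 ms


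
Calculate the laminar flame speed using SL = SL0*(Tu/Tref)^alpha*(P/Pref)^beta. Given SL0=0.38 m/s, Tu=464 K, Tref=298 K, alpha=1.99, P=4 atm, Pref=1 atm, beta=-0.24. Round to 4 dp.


SL = SL0 * (Tu/Tref)^alpha * (P/Pref)^beta
T ratio = 464/298 = 1.55704698
(T ratio)^alpha = 1.55704698^1.99 = 2.413684
(P/Pref)^beta = 4^(-0.24) = 0.716978
SL = 0.38 * 2.413684 * 0.716978 = 0.6576 m/s


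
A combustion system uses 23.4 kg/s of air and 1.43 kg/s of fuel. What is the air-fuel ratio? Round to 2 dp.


AFR = m_air / m_fuel
AFR = 23.4 / 1.43 = 16.36


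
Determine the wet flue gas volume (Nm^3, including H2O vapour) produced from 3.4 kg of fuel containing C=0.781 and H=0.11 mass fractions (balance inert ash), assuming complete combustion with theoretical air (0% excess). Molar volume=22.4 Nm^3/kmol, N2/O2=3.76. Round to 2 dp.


Per kg fuel: CO2 = (C/12 kmol)*22.4 = (0.781/12)*22.4 = 1.45787 Nm^3
Per kg fuel: H2O = (H/2 kmol)*22.4 = (0.11/2)*22.4 = 1.23200 Nm^3
O2 needed per kg fuel = C/12 + H/4 = 0.781/12 + 0.11/4 = 0.09258333 kmol
Per kg fuel: N2 = O2*3.76*22.4 = 0.09258333*3.76*22.4 = 7.79774 Nm^3
Total per kg = 1.45787 + 1.23200 + 7.79774 = 10.48761 Nm^3
Total = 10.48761 * 3.4 = 35.66 Nm^3


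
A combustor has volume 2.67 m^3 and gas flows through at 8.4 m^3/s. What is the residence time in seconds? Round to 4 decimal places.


tau = V / Q_flow
tau = 2.67 / 8.4 = 0.3179 s


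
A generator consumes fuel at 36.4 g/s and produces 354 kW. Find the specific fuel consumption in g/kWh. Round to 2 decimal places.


SFC = (mf / BP) * 3600
Rate = 36.4 / 354 = 0.102825 g/(s*kW)
SFC = 0.102825 * 3600 = 370.17 g/kWh


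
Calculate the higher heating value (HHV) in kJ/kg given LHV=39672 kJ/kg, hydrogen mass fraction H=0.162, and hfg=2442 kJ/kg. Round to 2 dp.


HHV = LHV + hfg * 9 * H
Water addition = 2442 * 9 * 0.162 = 3560.436 kJ/kg
HHV = 39672 + 3560.436 = 43232.44 kJ/kg


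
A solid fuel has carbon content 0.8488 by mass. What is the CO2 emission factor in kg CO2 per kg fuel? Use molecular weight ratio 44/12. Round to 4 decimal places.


EF = C_frac * (M_CO2 / M_C)
EF = 0.8488 * (44/12)
EF = 0.8488 * 3.666667 = 3.1123 kg_CO2/kg_fuel


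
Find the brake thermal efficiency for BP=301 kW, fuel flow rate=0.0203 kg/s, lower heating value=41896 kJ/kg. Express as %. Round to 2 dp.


eta_BTE = (BP / (mf * LHV)) * 100
Denominator = 0.0203 * 41896 = 850.4888 kW
eta_BTE = (301 / 850.4888) * 100 = 35.39%


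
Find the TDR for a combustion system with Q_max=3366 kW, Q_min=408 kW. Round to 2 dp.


TDR = Q_max / Q_min
TDR = 3366 / 408 = 8.25


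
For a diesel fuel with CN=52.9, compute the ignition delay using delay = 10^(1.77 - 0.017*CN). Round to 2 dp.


delay = 10^(1.77 - 0.017*CN)
Exponent = 1.77 - 0.017*52.9 = 0.8707
delay = 10^0.8707 = 7.43 ms


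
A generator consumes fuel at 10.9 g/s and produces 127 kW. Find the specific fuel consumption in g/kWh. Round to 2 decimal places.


SFC = (mf / BP) * 3600
Rate = 10.9 / 127 = 0.085827 g/(s*kW)
SFC = 0.085827 * 3600 = 308.98 g/kWh


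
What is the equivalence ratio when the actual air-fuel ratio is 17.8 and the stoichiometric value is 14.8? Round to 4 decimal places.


phi = AFR_stoich / AFR_actual
phi = 14.8 / 17.8 = 0.8315


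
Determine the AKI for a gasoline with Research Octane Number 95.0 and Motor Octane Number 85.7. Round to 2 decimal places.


AKI = (RON + MON) / 2
AKI = (95.0 + 85.7) / 2
AKI = 180.7 / 2 = 90.35


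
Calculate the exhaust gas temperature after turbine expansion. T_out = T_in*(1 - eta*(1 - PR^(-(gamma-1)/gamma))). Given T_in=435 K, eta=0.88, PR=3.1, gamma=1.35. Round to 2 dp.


T_out = T_in * (1 - eta * (1 - PR^(-(gamma-1)/gamma)))
Exponent = -(1.35-1)/1.35 = -0.25925926
PR^exp = 3.1^(-0.25925926) = 0.74577862
Factor = 1 - 0.88*(1 - 0.74577862) = 0.77628519
T_out = 435 * 0.77628519 = 337.68 K


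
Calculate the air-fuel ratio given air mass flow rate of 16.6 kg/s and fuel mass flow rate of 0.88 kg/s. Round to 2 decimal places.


AFR = m_air / m_fuel
AFR = 16.6 / 0.88 = 18.86


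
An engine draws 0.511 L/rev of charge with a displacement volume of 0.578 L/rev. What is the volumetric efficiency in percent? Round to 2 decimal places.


eta_v = (V_actual / V_disp) * 100
Ratio = 0.511 / 0.578 = 0.8841
eta_v = 0.8841 * 100 = 88.41%


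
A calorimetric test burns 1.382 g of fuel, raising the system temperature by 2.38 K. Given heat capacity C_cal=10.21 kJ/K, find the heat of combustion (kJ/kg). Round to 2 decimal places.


Hc = C_cal * delta_T / m_fuel
Q_released = 10.21 * 2.38 = 24.2998 kJ
m_fuel = 1.382 g = 1.382/1000 kg = 0.001382 kg
Hc = 24.2998 / 0.001382 = 17583.07 kJ/kg


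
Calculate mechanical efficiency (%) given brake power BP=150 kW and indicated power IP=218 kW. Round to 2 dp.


eta_mech = (BP / IP) * 100
Ratio = 150 / 218 = 0.6881
eta_mech = 0.6881 * 100 = 68.81%


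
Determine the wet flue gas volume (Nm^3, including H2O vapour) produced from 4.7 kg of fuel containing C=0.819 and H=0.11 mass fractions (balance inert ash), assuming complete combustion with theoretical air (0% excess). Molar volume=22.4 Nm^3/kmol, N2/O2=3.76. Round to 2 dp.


Per kg fuel: CO2 = (C/12 kmol)*22.4 = (0.819/12)*22.4 = 1.52880 Nm^3
Per kg fuel: H2O = (H/2 kmol)*22.4 = (0.11/2)*22.4 = 1.23200 Nm^3
O2 needed per kg fuel = C/12 + H/4 = 0.819/12 + 0.11/4 = 0.09575000 kmol
Per kg fuel: N2 = O2*3.76*22.4 = 0.09575000*3.76*22.4 = 8.06445 Nm^3
Total per kg = 1.52880 + 1.23200 + 8.06445 = 10.82525 Nm^3
Total = 10.82525 * 4.7 = 50.88 Nm^3


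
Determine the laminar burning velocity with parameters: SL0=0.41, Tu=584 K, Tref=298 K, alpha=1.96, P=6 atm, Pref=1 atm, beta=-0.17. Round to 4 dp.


SL = SL0 * (Tu/Tref)^alpha * (P/Pref)^beta
T ratio = 584/298 = 1.95973154
(T ratio)^alpha = 1.95973154^1.96 = 3.738568
(P/Pref)^beta = 6^(-0.17) = 0.737419
SL = 0.41 * 3.738568 * 0.737419 = 1.1303 m/s


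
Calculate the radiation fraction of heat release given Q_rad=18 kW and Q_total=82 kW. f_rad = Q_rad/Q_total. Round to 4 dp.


f_rad = Q_rad / Q_total
f_rad = 18 / 82 = 0.2195


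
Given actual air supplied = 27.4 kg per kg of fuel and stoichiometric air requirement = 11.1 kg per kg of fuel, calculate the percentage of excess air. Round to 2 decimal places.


Excess air = actual - stoichiometric = 27.4 - 11.1 = 16.30 kg/kg fuel
Excess air % = (excess / stoich) * 100 = (16.30 / 11.1) * 100 = 146.85%


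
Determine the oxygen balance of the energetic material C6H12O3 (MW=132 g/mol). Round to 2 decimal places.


OB = -1600 * (2C + H/2 - O) / MW
Inner = 2*6 + 12/2 - 3 = 15.00
OB = -1600 * 15.00 / 132 = -181.82%


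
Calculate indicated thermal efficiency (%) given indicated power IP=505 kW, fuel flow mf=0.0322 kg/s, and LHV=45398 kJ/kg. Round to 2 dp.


eta_ith = (IP / (mf * LHV)) * 100
Denominator = 0.0322 * 45398 = 1461.8156 kW
eta_ith = (505 / 1461.8156) * 100 = 34.55%


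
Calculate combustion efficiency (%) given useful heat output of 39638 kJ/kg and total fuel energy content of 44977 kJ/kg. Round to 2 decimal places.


Efficiency = (Q_useful / Q_fuel) * 100
Efficiency = (39638 / 44977) * 100
Efficiency = 0.8813 * 100 = 88.13%


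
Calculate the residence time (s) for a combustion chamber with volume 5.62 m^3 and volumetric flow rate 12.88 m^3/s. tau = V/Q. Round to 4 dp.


tau = V / Q_flow
tau = 5.62 / 12.88 = 0.4363 s


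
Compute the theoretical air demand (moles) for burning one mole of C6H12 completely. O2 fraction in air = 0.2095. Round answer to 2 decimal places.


Balanced combustion: C6H12 + 9 O2 -> 6 CO2 + 6 H2O
O2 needed = C + H/4 = 6 + 12/4 = 9.00 moles
Air moles = O2 / 0.2095 = 9.00 / 0.2095 = 42.96 moles air


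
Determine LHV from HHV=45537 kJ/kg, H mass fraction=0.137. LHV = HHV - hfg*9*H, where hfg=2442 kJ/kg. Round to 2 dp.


LHV = HHV - hfg * 9 * H
Water correction = 2442 * 9 * 0.137 = 3010.986 kJ/kg
LHV = 45537 - 3010.986 = 42526.01 kJ/kg


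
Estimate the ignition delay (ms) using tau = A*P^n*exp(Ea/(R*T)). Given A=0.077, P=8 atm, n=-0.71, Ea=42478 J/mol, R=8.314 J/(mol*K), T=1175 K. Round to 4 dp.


tau = A * P^n * exp(Ea/(R*T))
P^n = 8^(-0.71) = 0.22845786
Ea/(R*T) = 42478/(8.314*1175) = 4.348267
exp(Ea/(R*T)) = 77.344286
tau = 0.077 * 0.22845786 * 77.344286 = 1.3606 ms


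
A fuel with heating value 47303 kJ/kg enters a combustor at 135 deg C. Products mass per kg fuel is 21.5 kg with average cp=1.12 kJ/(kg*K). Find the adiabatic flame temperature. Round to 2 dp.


T_ad = T_in + Hc / (m_p * cp)
Denominator = 21.5 * 1.12 = 24.0800
Temperature rise = 47303 / 24.0800 = 1964.41 K
T_ad = 135 + 1964.41 = 2099.41 deg C


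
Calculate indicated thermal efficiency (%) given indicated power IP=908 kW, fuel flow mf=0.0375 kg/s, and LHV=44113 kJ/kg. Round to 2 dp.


eta_ith = (IP / (mf * LHV)) * 100
Denominator = 0.0375 * 44113 = 1654.2375 kW
eta_ith = (908 / 1654.2375) * 100 = 54.89%


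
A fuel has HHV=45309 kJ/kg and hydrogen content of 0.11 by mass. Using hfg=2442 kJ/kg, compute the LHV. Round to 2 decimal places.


LHV = HHV - hfg * 9 * H
Water correction = 2442 * 9 * 0.11 = 2417.580 kJ/kg
LHV = 45309 - 2417.580 = 42891.42 kJ/kg


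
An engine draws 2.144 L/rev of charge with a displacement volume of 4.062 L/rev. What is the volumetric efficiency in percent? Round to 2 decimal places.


eta_v = (V_actual / V_disp) * 100
Ratio = 2.144 / 4.062 = 0.5278
eta_v = 0.5278 * 100 = 52.78%


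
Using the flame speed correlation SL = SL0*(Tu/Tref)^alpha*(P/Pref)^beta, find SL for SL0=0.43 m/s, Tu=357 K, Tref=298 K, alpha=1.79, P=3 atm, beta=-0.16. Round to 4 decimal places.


SL = SL0 * (Tu/Tref)^alpha * (P/Pref)^beta
T ratio = 357/298 = 1.19798658
(T ratio)^alpha = 1.19798658^1.79 = 1.381748
(P/Pref)^beta = 3^(-0.16) = 0.838804
SL = 0.43 * 1.381748 * 0.838804 = 0.4984 m/s


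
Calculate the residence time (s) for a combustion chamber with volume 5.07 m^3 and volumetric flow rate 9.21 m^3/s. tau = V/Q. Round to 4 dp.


tau = V / Q_flow
tau = 5.07 / 9.21 = 0.5505 s


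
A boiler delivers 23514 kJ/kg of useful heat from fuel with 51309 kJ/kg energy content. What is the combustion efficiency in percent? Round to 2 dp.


Efficiency = (Q_useful / Q_fuel) * 100
Efficiency = (23514 / 51309) * 100
Efficiency = 0.4583 * 100 = 45.83%


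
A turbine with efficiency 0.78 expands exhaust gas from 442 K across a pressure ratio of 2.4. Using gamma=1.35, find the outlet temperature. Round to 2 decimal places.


T_out = T_in * (1 - eta * (1 - PR^(-(gamma-1)/gamma)))
Exponent = -(1.35-1)/1.35 = -0.25925926
PR^exp = 2.4^(-0.25925926) = 0.79694200
Factor = 1 - 0.78*(1 - 0.79694200) = 0.84161476
T_out = 442 * 0.84161476 = 371.99 K


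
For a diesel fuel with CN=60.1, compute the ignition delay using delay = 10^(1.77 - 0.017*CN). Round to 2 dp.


delay = 10^(1.77 - 0.017*CN)
Exponent = 1.77 - 0.017*60.1 = 0.7483
delay = 10^0.7483 = 5.60 ms


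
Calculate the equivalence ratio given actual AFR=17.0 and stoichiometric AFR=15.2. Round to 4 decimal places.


phi = AFR_stoich / AFR_actual
phi = 15.2 / 17.0 = 0.8941


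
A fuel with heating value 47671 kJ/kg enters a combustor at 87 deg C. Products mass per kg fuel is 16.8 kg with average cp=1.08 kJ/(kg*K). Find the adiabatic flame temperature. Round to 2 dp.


T_ad = T_in + Hc / (m_p * cp)
Denominator = 16.8 * 1.08 = 18.1440
Temperature rise = 47671 / 18.1440 = 2627.37 K
T_ad = 87 + 2627.37 = 2714.37 deg C


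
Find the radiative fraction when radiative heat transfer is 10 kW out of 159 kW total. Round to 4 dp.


f_rad = Q_rad / Q_total
f_rad = 10 / 159 = 0.0629


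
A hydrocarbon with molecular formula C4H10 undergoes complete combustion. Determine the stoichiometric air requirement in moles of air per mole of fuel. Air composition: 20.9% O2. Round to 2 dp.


Balanced combustion: C4H10 + 6.5 O2 -> 4 CO2 + 5 H2O
O2 needed = C + H/4 = 4 + 10/4 = 6.50 moles
Air moles = O2 / 0.209 = 6.50 / 0.209 = 31.10 moles air


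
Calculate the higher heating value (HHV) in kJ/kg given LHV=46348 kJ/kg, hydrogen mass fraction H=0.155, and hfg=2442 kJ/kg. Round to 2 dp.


HHV = LHV + hfg * 9 * H
Water addition = 2442 * 9 * 0.155 = 3406.590 kJ/kg
HHV = 46348 + 3406.590 = 49754.59 kJ/kg


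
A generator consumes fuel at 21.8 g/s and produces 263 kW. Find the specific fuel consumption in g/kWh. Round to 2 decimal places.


SFC = (mf / BP) * 3600
Rate = 21.8 / 263 = 0.082890 g/(s*kW)
SFC = 0.082890 * 3600 = 298.40 g/kWh


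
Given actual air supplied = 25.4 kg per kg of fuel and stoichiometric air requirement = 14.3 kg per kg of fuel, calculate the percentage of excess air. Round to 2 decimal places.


Excess air = actual - stoichiometric = 25.4 - 14.3 = 11.10 kg/kg fuel
Excess air % = (excess / stoich) * 100 = (11.10 / 14.3) * 100 = 77.62%


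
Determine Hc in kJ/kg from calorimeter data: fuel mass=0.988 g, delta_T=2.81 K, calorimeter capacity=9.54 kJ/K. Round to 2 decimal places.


Hc = C_cal * delta_T / m_fuel
Q_released = 9.54 * 2.81 = 26.8074 kJ
m_fuel = 0.988 g = 0.988/1000 kg = 0.000988 kg
Hc = 26.8074 / 0.000988 = 27133.00 kJ/kg


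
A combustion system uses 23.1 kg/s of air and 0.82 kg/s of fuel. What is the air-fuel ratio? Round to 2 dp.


AFR = m_air / m_fuel
AFR = 23.1 / 0.82 = 28.17


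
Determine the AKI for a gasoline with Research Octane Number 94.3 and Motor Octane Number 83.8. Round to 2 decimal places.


AKI = (RON + MON) / 2
AKI = (94.3 + 83.8) / 2
AKI = 178.1 / 2 = 89.05


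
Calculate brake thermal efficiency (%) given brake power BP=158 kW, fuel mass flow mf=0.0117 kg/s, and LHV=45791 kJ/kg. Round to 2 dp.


eta_BTE = (BP / (mf * LHV)) * 100
Denominator = 0.0117 * 45791 = 535.7547 kW
eta_BTE = (158 / 535.7547) * 100 = 29.49%


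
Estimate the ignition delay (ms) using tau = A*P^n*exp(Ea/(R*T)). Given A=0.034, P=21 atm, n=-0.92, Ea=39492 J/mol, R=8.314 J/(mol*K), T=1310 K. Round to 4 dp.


tau = A * P^n * exp(Ea/(R*T))
P^n = 21^(-0.92) = 0.06075167
Ea/(R*T) = 39492/(8.314*1310) = 3.626000
exp(Ea/(R*T)) = 37.562271
tau = 0.034 * 0.06075167 * 37.562271 = 0.0776 ms


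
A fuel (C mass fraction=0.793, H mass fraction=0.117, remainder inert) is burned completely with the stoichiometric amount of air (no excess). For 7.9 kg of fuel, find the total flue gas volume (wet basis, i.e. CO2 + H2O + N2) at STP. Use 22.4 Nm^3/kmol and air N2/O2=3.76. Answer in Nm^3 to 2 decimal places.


Per kg fuel: CO2 = (C/12 kmol)*22.4 = (0.793/12)*22.4 = 1.48027 Nm^3
Per kg fuel: H2O = (H/2 kmol)*22.4 = (0.117/2)*22.4 = 1.31040 Nm^3
O2 needed per kg fuel = C/12 + H/4 = 0.793/12 + 0.117/4 = 0.09533333 kmol
Per kg fuel: N2 = O2*3.76*22.4 = 0.09533333*3.76*22.4 = 8.02935 Nm^3
Total per kg = 1.48027 + 1.31040 + 8.02935 = 10.82002 Nm^3
Total = 10.82002 * 7.9 = 85.48 Nm^3


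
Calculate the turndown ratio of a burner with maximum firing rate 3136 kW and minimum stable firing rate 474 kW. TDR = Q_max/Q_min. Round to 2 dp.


TDR = Q_max / Q_min
TDR = 3136 / 474 = 6.62


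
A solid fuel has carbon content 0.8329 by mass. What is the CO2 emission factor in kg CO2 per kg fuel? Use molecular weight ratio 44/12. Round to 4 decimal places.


EF = C_frac * (M_CO2 / M_C)
EF = 0.8329 * (44/12)
EF = 0.8329 * 3.666667 = 3.0540 kg_CO2/kg_fuel


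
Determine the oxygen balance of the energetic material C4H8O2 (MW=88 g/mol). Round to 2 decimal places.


OB = -1600 * (2C + H/2 - O) / MW
Inner = 2*4 + 8/2 - 2 = 10.00
OB = -1600 * 10.00 / 88 = -181.82%


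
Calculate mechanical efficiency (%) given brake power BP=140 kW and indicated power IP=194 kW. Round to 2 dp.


eta_mech = (BP / IP) * 100
Ratio = 140 / 194 = 0.7216
eta_mech = 0.7216 * 100 = 72.16%


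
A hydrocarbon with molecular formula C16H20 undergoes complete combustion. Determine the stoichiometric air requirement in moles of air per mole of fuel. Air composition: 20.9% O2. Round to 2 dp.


Balanced combustion: C16H20 + 21 O2 -> 16 CO2 + 10 H2O
O2 needed = C + H/4 = 16 + 20/4 = 21.00 moles
Air moles = O2 / 0.209 = 21.00 / 0.209 = 100.48 moles air


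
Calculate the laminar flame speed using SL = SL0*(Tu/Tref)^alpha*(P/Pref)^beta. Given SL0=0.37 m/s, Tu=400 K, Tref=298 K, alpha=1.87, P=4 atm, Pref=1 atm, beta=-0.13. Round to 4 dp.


SL = SL0 * (Tu/Tref)^alpha * (P/Pref)^beta
T ratio = 400/298 = 1.34228188
(T ratio)^alpha = 1.34228188^1.87 = 1.734075
(P/Pref)^beta = 4^(-0.13) = 0.835088
SL = 0.37 * 1.734075 * 0.835088 = 0.5358 m/s


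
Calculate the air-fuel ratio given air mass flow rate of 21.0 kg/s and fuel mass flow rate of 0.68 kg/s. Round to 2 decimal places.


AFR = m_air / m_fuel
AFR = 21.0 / 0.68 = 30.88


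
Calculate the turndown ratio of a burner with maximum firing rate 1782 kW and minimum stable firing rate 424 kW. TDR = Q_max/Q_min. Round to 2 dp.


TDR = Q_max / Q_min
TDR = 1782 / 424 = 4.20


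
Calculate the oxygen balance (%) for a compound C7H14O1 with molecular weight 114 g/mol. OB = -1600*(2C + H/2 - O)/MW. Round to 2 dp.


OB = -1600 * (2C + H/2 - O) / MW
Inner = 2*7 + 14/2 - 1 = 20.00
OB = -1600 * 20.00 / 114 = -280.70%


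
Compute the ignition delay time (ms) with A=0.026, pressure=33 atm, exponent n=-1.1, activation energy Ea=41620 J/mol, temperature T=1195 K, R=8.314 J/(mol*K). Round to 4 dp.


tau = A * P^n * exp(Ea/(R*T))
P^n = 33^(-1.1) = 0.02136164
Ea/(R*T) = 41620/(8.314*1195) = 4.189133
exp(Ea/(R*T)) = 65.965575
tau = 0.026 * 0.02136164 * 65.965575 = 0.0366 ms


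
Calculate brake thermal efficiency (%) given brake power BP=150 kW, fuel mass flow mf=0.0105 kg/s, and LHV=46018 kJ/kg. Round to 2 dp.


eta_BTE = (BP / (mf * LHV)) * 100
Denominator = 0.0105 * 46018 = 483.1890 kW
eta_BTE = (150 / 483.1890) * 100 = 31.04%


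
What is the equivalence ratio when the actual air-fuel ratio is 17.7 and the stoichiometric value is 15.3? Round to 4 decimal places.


phi = AFR_stoich / AFR_actual
phi = 15.3 / 17.7 = 0.8644


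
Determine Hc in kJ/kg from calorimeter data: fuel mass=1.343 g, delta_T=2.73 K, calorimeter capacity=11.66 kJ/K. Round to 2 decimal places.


Hc = C_cal * delta_T / m_fuel
Q_released = 11.66 * 2.73 = 31.8318 kJ
m_fuel = 1.343 g = 1.343/1000 kg = 0.001343 kg
Hc = 31.8318 / 0.001343 = 23702.01 kJ/kg


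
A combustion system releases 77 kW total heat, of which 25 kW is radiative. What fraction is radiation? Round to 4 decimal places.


f_rad = Q_rad / Q_total
f_rad = 25 / 77 = 0.3247


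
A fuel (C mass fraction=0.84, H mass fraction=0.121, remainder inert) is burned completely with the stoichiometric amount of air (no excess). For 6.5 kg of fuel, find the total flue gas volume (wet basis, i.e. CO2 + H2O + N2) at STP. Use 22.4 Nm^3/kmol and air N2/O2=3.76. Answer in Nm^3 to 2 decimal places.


Per kg fuel: CO2 = (C/12 kmol)*22.4 = (0.84/12)*22.4 = 1.56800 Nm^3
Per kg fuel: H2O = (H/2 kmol)*22.4 = (0.121/2)*22.4 = 1.35520 Nm^3
O2 needed per kg fuel = C/12 + H/4 = 0.84/12 + 0.121/4 = 0.10025000 kmol
Per kg fuel: N2 = O2*3.76*22.4 = 0.10025000*3.76*22.4 = 8.44346 Nm^3
Total per kg = 1.56800 + 1.35520 + 8.44346 = 11.36666 Nm^3
Total = 11.36666 * 6.5 = 73.88 Nm^3


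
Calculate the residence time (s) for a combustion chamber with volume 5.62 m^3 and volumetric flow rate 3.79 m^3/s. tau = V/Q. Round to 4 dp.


tau = V / Q_flow
tau = 5.62 / 3.79 = 1.4828 s


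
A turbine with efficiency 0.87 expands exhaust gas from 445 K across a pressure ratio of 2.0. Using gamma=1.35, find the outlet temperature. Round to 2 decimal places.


T_out = T_in * (1 - eta * (1 - PR^(-(gamma-1)/gamma)))
Exponent = -(1.35-1)/1.35 = -0.25925926
PR^exp = 2.0^(-0.25925926) = 0.83551680
Factor = 1 - 0.87*(1 - 0.83551680) = 0.85689962
T_out = 445 * 0.85689962 = 381.32 K


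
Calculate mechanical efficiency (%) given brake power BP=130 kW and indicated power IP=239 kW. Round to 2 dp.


eta_mech = (BP / IP) * 100
Ratio = 130 / 239 = 0.5439
eta_mech = 0.5439 * 100 = 54.39%


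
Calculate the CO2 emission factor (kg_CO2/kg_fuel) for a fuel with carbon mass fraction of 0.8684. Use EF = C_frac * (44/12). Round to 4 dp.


EF = C_frac * (M_CO2 / M_C)
EF = 0.8684 * (44/12)
EF = 0.8684 * 3.666667 = 3.1841 kg_CO2/kg_fuel


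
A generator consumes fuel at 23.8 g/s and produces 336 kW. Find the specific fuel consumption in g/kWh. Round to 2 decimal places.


SFC = (mf / BP) * 3600
Rate = 23.8 / 336 = 0.070833 g/(s*kW)
SFC = 0.070833 * 3600 = 255.00 g/kWh


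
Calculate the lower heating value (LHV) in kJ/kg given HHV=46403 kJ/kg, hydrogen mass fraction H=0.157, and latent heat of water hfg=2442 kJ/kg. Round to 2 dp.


LHV = HHV - hfg * 9 * H
Water correction = 2442 * 9 * 0.157 = 3450.546 kJ/kg
LHV = 46403 - 3450.546 = 42952.45 kJ/kg


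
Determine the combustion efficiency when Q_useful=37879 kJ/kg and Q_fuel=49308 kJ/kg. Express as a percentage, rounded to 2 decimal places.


Efficiency = (Q_useful / Q_fuel) * 100
Efficiency = (37879 / 49308) * 100
Efficiency = 0.7682 * 100 = 76.82%


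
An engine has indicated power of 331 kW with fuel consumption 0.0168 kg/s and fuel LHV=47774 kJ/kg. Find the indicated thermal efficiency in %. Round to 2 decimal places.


eta_ith = (IP / (mf * LHV)) * 100
Denominator = 0.0168 * 47774 = 802.6032 kW
eta_ith = (331 / 802.6032) * 100 = 41.24%


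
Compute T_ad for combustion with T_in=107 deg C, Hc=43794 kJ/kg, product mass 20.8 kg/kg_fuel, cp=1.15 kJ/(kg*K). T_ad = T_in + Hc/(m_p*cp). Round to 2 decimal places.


T_ad = T_in + Hc / (m_p * cp)
Denominator = 20.8 * 1.15 = 23.9200
Temperature rise = 43794 / 23.9200 = 1830.85 K
T_ad = 107 + 1830.85 = 1937.85 deg C


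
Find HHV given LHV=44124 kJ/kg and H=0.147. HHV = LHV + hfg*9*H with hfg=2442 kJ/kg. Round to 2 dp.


HHV = LHV + hfg * 9 * H
Water addition = 2442 * 9 * 0.147 = 3230.766 kJ/kg
HHV = 44124 + 3230.766 = 47354.77 kJ/kg


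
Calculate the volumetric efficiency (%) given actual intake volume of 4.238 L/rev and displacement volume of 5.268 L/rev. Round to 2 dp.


eta_v = (V_actual / V_disp) * 100
Ratio = 4.238 / 5.268 = 0.8045
eta_v = 0.8045 * 100 = 80.45%


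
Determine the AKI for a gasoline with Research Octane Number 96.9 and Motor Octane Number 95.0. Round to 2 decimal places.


AKI = (RON + MON) / 2
AKI = (96.9 + 95.0) / 2
AKI = 191.9 / 2 = 95.95


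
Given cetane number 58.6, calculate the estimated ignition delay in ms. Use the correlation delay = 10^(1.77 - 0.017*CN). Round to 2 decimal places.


delay = 10^(1.77 - 0.017*CN)
Exponent = 1.77 - 0.017*58.6 = 0.7738
delay = 10^0.7738 = 5.94 ms


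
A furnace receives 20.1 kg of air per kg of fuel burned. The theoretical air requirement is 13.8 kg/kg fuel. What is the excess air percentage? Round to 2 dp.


Excess air = actual - stoichiometric = 20.1 - 13.8 = 6.30 kg/kg fuel
Excess air % = (excess / stoich) * 100 = (6.30 / 13.8) * 100 = 45.65%


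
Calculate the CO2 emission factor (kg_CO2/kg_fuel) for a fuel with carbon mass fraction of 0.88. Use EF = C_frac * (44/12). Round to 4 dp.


EF = C_frac * (M_CO2 / M_C)
EF = 0.88 * (44/12)
EF = 0.88 * 3.666667 = 3.2267 kg_CO2/kg_fuel


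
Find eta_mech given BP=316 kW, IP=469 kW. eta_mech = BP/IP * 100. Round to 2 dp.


eta_mech = (BP / IP) * 100
Ratio = 316 / 469 = 0.6738
eta_mech = 0.6738 * 100 = 67.38%


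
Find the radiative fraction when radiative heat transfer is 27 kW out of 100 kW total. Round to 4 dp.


f_rad = Q_rad / Q_total
f_rad = 27 / 100 = 0.2700


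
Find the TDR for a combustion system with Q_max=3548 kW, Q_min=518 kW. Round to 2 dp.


TDR = Q_max / Q_min
TDR = 3548 / 518 = 6.85


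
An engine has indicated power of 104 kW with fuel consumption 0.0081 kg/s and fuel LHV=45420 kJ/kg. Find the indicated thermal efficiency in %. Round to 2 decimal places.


eta_ith = (IP / (mf * LHV)) * 100
Denominator = 0.0081 * 45420 = 367.9020 kW
eta_ith = (104 / 367.9020) * 100 = 28.27%


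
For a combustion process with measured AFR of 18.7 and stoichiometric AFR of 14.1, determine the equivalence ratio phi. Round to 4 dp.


phi = AFR_stoich / AFR_actual
phi = 14.1 / 18.7 = 0.7540


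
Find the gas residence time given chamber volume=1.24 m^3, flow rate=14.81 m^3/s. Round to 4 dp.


tau = V / Q_flow
tau = 1.24 / 14.81 = 0.0837 s


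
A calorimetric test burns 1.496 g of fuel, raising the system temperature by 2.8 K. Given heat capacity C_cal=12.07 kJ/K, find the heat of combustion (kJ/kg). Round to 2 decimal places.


Hc = C_cal * delta_T / m_fuel
Q_released = 12.07 * 2.8 = 33.7960 kJ
m_fuel = 1.496 g = 1.496/1000 kg = 0.001496 kg
Hc = 33.7960 / 0.001496 = 22590.91 kJ/kg


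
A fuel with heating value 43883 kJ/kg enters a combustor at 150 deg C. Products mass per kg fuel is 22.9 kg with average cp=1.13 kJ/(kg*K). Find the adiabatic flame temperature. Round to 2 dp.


T_ad = T_in + Hc / (m_p * cp)
Denominator = 22.9 * 1.13 = 25.8770
Temperature rise = 43883 / 25.8770 = 1695.83 K
T_ad = 150 + 1695.83 = 1845.83 deg C


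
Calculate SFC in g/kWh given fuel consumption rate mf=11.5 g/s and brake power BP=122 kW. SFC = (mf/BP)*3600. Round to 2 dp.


SFC = (mf / BP) * 3600
Rate = 11.5 / 122 = 0.094262 g/(s*kW)
SFC = 0.094262 * 3600 = 339.34 g/kWh


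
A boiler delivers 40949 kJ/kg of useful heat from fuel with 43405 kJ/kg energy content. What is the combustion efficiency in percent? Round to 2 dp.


Efficiency = (Q_useful / Q_fuel) * 100
Efficiency = (40949 / 43405) * 100
Efficiency = 0.9434 * 100 = 94.34%


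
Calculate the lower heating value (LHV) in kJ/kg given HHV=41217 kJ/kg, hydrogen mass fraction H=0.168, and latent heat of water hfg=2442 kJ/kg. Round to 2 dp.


LHV = HHV - hfg * 9 * H
Water correction = 2442 * 9 * 0.168 = 3692.304 kJ/kg
LHV = 41217 - 3692.304 = 37524.70 kJ/kg


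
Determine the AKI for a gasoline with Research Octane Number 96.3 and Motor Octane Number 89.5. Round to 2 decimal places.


AKI = (RON + MON) / 2
AKI = (96.3 + 89.5) / 2
AKI = 185.8 / 2 = 92.90


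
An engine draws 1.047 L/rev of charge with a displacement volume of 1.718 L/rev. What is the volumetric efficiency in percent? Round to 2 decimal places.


eta_v = (V_actual / V_disp) * 100
Ratio = 1.047 / 1.718 = 0.6094
eta_v = 0.6094 * 100 = 60.94%


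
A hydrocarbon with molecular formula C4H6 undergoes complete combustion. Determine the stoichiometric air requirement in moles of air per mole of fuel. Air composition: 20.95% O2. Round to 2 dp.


Balanced combustion: C4H6 + 5.5 O2 -> 4 CO2 + 3 H2O
O2 needed = C + H/4 = 4 + 6/4 = 5.50 moles
Air moles = O2 / 0.2095 = 5.50 / 0.2095 = 26.25 moles air


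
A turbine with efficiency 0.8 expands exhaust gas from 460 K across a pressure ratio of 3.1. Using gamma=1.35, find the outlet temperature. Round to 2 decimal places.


T_out = T_in * (1 - eta * (1 - PR^(-(gamma-1)/gamma)))
Exponent = -(1.35-1)/1.35 = -0.25925926
PR^exp = 3.1^(-0.25925926) = 0.74577862
Factor = 1 - 0.8*(1 - 0.74577862) = 0.79662290
T_out = 460 * 0.79662290 = 366.45 K


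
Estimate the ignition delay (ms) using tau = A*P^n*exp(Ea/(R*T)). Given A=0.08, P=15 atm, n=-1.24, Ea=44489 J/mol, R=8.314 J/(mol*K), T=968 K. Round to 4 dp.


tau = A * P^n * exp(Ea/(R*T))
P^n = 15^(-1.24) = 0.03480542
Ea/(R*T) = 44489/(8.314*968) = 5.527990
exp(Ea/(R*T)) = 251.637668
tau = 0.08 * 0.03480542 * 251.637668 = 0.7007 ms


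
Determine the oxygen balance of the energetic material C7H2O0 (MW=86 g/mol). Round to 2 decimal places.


OB = -1600 * (2C + H/2 - O) / MW
Inner = 2*7 + 2/2 - 0 = 15.00
OB = -1600 * 15.00 / 86 = -279.07%


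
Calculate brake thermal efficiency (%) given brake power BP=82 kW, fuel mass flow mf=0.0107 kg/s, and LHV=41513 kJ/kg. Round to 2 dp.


eta_BTE = (BP / (mf * LHV)) * 100
Denominator = 0.0107 * 41513 = 444.1891 kW
eta_BTE = (82 / 444.1891) * 100 = 18.46%


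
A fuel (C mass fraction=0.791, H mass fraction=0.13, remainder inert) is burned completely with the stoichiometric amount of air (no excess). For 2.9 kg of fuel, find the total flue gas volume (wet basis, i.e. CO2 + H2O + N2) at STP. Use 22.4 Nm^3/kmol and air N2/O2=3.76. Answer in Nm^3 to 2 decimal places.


Per kg fuel: CO2 = (C/12 kmol)*22.4 = (0.791/12)*22.4 = 1.47653 Nm^3
Per kg fuel: H2O = (H/2 kmol)*22.4 = (0.13/2)*22.4 = 1.45600 Nm^3
O2 needed per kg fuel = C/12 + H/4 = 0.791/12 + 0.13/4 = 0.09841667 kmol
Per kg fuel: N2 = O2*3.76*22.4 = 0.09841667*3.76*22.4 = 8.28905 Nm^3
Total per kg = 1.47653 + 1.45600 + 8.28905 = 11.22158 Nm^3
Total = 11.22158 * 2.9 = 32.54 Nm^3


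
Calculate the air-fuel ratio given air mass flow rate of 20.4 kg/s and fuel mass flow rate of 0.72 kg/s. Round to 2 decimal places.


AFR = m_air / m_fuel
AFR = 20.4 / 0.72 = 28.33


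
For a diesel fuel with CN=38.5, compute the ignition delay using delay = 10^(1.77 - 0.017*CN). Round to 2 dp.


delay = 10^(1.77 - 0.017*CN)
Exponent = 1.77 - 0.017*38.5 = 1.1155
delay = 10^1.1155 = 13.05 ms


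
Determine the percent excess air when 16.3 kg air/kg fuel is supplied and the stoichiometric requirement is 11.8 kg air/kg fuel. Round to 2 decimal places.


Excess air = actual - stoichiometric = 16.3 - 11.8 = 4.50 kg/kg fuel
Excess air % = (excess / stoich) * 100 = (4.50 / 11.8) * 100 = 38.14%


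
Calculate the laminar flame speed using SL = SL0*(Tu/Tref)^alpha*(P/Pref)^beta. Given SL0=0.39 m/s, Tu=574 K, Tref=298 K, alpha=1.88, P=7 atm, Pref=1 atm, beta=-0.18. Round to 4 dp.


SL = SL0 * (Tu/Tref)^alpha * (P/Pref)^beta
T ratio = 574/298 = 1.92617450
(T ratio)^alpha = 1.92617450^1.88 = 3.429476
(P/Pref)^beta = 7^(-0.18) = 0.704502
SL = 0.39 * 3.429476 * 0.704502 = 0.9423 m/s


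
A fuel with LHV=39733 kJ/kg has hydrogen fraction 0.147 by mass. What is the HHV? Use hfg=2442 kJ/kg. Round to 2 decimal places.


HHV = LHV + hfg * 9 * H
Water addition = 2442 * 9 * 0.147 = 3230.766 kJ/kg
HHV = 39733 + 3230.766 = 42963.77 kJ/kg


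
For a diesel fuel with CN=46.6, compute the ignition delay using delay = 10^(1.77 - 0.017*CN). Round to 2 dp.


delay = 10^(1.77 - 0.017*CN)
Exponent = 1.77 - 0.017*46.6 = 0.9778
delay = 10^0.9778 = 9.50 ms


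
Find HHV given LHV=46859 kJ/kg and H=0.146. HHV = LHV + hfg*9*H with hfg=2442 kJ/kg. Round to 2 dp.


HHV = LHV + hfg * 9 * H
Water addition = 2442 * 9 * 0.146 = 3208.788 kJ/kg
HHV = 46859 + 3208.788 = 50067.79 kJ/kg


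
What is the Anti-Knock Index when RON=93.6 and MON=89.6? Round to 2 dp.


AKI = (RON + MON) / 2
AKI = (93.6 + 89.6) / 2
AKI = 183.2 / 2 = 91.60


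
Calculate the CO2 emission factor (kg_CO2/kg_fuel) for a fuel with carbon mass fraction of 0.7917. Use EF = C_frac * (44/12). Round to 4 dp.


EF = C_frac * (M_CO2 / M_C)
EF = 0.7917 * (44/12)
EF = 0.7917 * 3.666667 = 2.9029 kg_CO2/kg_fuel


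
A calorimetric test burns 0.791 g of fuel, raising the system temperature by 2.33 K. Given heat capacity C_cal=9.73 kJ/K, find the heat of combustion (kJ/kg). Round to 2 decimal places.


Hc = C_cal * delta_T / m_fuel
Q_released = 9.73 * 2.33 = 22.6709 kJ
m_fuel = 0.791 g = 0.791/1000 kg = 0.000791 kg
Hc = 22.6709 / 0.000791 = 28661.06 kJ/kg


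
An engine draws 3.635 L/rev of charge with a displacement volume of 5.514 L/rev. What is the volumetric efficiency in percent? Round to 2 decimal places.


eta_v = (V_actual / V_disp) * 100
Ratio = 3.635 / 5.514 = 0.6592
eta_v = 0.6592 * 100 = 65.92%


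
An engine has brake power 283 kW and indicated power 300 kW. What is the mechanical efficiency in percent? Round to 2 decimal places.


eta_mech = (BP / IP) * 100
Ratio = 283 / 300 = 0.9433
eta_mech = 0.9433 * 100 = 94.33%


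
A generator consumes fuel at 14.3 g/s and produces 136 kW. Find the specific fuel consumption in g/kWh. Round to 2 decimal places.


SFC = (mf / BP) * 3600
Rate = 14.3 / 136 = 0.105147 g/(s*kW)
SFC = 0.105147 * 3600 = 378.53 g/kWh


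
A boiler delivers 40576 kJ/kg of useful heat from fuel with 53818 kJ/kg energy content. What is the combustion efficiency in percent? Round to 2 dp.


Efficiency = (Q_useful / Q_fuel) * 100
Efficiency = (40576 / 53818) * 100
Efficiency = 0.7539 * 100 = 75.39%


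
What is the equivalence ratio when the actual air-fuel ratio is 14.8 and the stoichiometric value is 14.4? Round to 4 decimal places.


phi = AFR_stoich / AFR_actual
phi = 14.4 / 14.8 = 0.9730


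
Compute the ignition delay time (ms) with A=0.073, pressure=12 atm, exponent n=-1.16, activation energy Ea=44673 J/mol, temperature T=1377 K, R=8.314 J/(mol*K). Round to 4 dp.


tau = A * P^n * exp(Ea/(R*T))
P^n = 12^(-1.16) = 0.05599507
Ea/(R*T) = 44673/(8.314*1377) = 3.902125
exp(Ea/(R*T)) = 49.507532
tau = 0.073 * 0.05599507 * 49.507532 = 0.2024 ms


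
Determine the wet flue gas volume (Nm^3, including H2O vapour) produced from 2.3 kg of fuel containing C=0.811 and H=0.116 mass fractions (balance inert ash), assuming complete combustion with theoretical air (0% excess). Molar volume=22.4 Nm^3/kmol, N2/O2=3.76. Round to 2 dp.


Per kg fuel: CO2 = (C/12 kmol)*22.4 = (0.811/12)*22.4 = 1.51387 Nm^3
Per kg fuel: H2O = (H/2 kmol)*22.4 = (0.116/2)*22.4 = 1.29920 Nm^3
O2 needed per kg fuel = C/12 + H/4 = 0.811/12 + 0.116/4 = 0.09658333 kmol
Per kg fuel: N2 = O2*3.76*22.4 = 0.09658333*3.76*22.4 = 8.13463 Nm^3
Total per kg = 1.51387 + 1.29920 + 8.13463 = 10.94770 Nm^3
Total = 10.94770 * 2.3 = 25.18 Nm^3


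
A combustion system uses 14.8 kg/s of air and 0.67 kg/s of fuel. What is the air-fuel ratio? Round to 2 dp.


AFR = m_air / m_fuel
AFR = 14.8 / 0.67 = 22.09


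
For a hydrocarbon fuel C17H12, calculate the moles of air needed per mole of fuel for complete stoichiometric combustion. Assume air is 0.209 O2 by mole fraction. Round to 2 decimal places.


Balanced combustion: C17H12 + 20 O2 -> 17 CO2 + 6 H2O
O2 needed = C + H/4 = 17 + 12/4 = 20.00 moles
Air moles = O2 / 0.209 = 20.00 / 0.209 = 95.69 moles air


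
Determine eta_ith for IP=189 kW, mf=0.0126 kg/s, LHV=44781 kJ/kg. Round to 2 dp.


eta_ith = (IP / (mf * LHV)) * 100
Denominator = 0.0126 * 44781 = 564.2406 kW
eta_ith = (189 / 564.2406) * 100 = 33.50%


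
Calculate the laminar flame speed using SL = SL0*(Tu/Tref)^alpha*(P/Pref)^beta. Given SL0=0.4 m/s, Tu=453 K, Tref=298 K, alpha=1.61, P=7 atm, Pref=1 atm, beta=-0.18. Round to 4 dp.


SL = SL0 * (Tu/Tref)^alpha * (P/Pref)^beta
T ratio = 453/298 = 1.52013423
(T ratio)^alpha = 1.52013423^1.61 = 1.962592
(P/Pref)^beta = 7^(-0.18) = 0.704502
SL = 0.4 * 1.962592 * 0.704502 = 0.5531 m/s


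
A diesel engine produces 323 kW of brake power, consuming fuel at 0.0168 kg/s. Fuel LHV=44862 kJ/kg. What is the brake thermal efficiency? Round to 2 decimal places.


eta_BTE = (BP / (mf * LHV)) * 100
Denominator = 0.0168 * 44862 = 753.6816 kW
eta_BTE = (323 / 753.6816) * 100 = 42.86%


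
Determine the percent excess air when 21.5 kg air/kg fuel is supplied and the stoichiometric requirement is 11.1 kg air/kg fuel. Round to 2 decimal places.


Excess air = actual - stoichiometric = 21.5 - 11.1 = 10.40 kg/kg fuel
Excess air % = (excess / stoich) * 100 = (10.40 / 11.1) * 100 = 93.69%


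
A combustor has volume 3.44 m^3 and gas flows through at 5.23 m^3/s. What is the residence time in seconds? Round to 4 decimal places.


tau = V / Q_flow
tau = 3.44 / 5.23 = 0.6577 s


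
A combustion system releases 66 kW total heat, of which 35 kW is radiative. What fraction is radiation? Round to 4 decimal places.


f_rad = Q_rad / Q_total
f_rad = 35 / 66 = 0.5303


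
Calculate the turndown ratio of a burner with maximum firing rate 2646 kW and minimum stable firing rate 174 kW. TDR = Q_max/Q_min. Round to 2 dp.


TDR = Q_max / Q_min
TDR = 2646 / 174 = 15.21


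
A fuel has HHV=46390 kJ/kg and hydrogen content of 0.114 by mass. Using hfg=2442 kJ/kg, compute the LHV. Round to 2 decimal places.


LHV = HHV - hfg * 9 * H
Water correction = 2442 * 9 * 0.114 = 2505.492 kJ/kg
LHV = 46390 - 2505.492 = 43884.51 kJ/kg
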